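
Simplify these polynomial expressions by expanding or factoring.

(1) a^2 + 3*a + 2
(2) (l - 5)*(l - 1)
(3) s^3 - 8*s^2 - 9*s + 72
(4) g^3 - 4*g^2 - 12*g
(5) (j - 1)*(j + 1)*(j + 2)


(1) = (a + 1)*(a + 2)
(2) = l^2 - 6*l + 5
(3) = (s - 8)*(s - 3)*(s + 3)
(4) = g*(g - 6)*(g + 2)
(5) = j^3 + 2*j^2 - j - 2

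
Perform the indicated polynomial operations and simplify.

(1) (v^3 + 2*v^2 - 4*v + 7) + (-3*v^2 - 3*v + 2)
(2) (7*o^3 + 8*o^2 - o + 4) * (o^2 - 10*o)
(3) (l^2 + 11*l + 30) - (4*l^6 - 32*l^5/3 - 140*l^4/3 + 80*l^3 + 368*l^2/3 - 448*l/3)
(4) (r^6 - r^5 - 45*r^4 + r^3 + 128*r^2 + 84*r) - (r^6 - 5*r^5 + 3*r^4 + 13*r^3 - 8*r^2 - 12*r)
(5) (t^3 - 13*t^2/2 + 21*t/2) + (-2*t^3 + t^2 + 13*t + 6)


(1) = v^3 - v^2 - 7*v + 9
(2) = 7*o^5 - 62*o^4 - 81*o^3 + 14*o^2 - 40*o
(3) = -4*l^6 + 32*l^5/3 + 140*l^4/3 - 80*l^3 - 365*l^2/3 + 481*l/3 + 30
(4) = 4*r^5 - 48*r^4 - 12*r^3 + 136*r^2 + 96*r
(5) = -t^3 - 11*t^2/2 + 47*t/2 + 6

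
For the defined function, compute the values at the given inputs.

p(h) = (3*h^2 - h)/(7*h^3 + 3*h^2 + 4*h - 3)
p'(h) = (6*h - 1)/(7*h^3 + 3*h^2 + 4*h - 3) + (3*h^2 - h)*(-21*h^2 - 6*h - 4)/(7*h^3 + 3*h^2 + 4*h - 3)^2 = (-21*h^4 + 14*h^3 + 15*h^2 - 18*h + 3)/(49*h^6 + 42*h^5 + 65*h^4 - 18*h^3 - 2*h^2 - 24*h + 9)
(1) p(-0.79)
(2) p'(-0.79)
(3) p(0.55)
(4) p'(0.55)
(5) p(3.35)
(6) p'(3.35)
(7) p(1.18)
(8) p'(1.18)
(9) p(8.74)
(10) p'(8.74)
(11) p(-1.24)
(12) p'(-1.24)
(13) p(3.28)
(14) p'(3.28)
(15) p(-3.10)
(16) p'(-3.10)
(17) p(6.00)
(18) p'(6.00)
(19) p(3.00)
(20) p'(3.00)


(1) = -0.34
(2) = 0.19
(3) = 0.28
(4) = -1.21
(5) = 0.10
(6) = -0.02
(7) = 0.17
(8) = -0.05
(9) = 0.04
(10) = -0.00
(11) = -0.35
(12) = -0.10
(13) = 0.10
(14) = -0.02
(15) = -0.16
(16) = -0.06
(17) = 0.06
(18) = -0.01
(19) = 0.11
(20) = -0.02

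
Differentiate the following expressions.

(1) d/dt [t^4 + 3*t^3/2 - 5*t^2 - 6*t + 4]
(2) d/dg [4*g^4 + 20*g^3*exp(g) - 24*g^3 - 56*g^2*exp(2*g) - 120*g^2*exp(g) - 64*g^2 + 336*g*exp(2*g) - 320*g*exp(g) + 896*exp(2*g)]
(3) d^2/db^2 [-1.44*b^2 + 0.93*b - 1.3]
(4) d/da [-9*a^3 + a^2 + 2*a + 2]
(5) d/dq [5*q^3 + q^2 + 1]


(1) = 4*t^3 + 9*t^2/2 - 10*t - 6
(2) = 20*g^3*exp(g) + 16*g^3 - 112*g^2*exp(2*g) - 60*g^2*exp(g) - 72*g^2 + 560*g*exp(2*g) - 560*g*exp(g) - 128*g + 2128*exp(2*g) - 320*exp(g)
(3) = -2.88000000000000
(4) = -27*a^2 + 2*a + 2
(5) = q*(15*q + 2)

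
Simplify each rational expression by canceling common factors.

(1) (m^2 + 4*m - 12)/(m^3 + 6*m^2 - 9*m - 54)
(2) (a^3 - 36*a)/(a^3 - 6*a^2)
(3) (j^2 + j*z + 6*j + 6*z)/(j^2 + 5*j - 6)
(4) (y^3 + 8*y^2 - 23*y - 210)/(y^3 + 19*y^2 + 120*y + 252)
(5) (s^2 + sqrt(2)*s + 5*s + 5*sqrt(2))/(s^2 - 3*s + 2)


(1) = (m - 2)/(m^2 - 9)
(2) = (a + 6)/a
(3) = (j + z)/(j - 1)
(4) = (y - 5)/(y + 6)
(5) = (s^2 + s*(sqrt(2) + 5) + 5*sqrt(2))/(s^2 - 3*s + 2)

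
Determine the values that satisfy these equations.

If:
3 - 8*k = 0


Then:
k = 3/8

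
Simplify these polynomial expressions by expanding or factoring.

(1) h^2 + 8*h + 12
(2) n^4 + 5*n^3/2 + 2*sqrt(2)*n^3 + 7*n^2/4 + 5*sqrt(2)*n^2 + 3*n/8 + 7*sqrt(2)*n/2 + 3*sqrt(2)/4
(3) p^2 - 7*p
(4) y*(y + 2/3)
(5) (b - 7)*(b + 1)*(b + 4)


(1) = (h + 2)*(h + 6)
(2) = (n + 1/2)^2*(n + 3/2)*(n + 2*sqrt(2))
(3) = p*(p - 7)
(4) = y^2 + 2*y/3
(5) = b^3 - 2*b^2 - 31*b - 28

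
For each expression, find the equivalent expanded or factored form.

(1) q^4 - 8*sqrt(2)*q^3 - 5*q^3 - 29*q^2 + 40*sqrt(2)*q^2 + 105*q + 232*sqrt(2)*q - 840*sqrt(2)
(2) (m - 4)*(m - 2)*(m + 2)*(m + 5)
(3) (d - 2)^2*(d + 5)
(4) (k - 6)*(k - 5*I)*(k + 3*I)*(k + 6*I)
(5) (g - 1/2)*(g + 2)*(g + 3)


(1) = (q - 7)*(q - 3)*(q + 5)*(q - 8*sqrt(2))
(2) = m^4 + m^3 - 24*m^2 - 4*m + 80
(3) = d^3 + d^2 - 16*d + 20
(4) = k^4 - 6*k^3 + 4*I*k^3 + 27*k^2 - 24*I*k^2 - 162*k + 90*I*k - 540*I
(5) = g^3 + 9*g^2/2 + 7*g/2 - 3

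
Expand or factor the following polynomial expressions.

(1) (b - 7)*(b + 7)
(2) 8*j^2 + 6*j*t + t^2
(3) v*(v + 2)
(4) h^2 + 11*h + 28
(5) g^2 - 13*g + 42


(1) = b^2 - 49
(2) = (2*j + t)*(4*j + t)
(3) = v^2 + 2*v
(4) = (h + 4)*(h + 7)
(5) = (g - 7)*(g - 6)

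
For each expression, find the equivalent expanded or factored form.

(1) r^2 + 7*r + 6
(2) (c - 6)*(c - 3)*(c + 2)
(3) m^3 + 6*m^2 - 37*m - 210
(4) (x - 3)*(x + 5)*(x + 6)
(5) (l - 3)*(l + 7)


(1) = (r + 1)*(r + 6)
(2) = c^3 - 7*c^2 + 36
(3) = (m - 6)*(m + 5)*(m + 7)
(4) = x^3 + 8*x^2 - 3*x - 90
(5) = l^2 + 4*l - 21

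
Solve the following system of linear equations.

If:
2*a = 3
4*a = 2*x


Then:
a = 3/2
x = 3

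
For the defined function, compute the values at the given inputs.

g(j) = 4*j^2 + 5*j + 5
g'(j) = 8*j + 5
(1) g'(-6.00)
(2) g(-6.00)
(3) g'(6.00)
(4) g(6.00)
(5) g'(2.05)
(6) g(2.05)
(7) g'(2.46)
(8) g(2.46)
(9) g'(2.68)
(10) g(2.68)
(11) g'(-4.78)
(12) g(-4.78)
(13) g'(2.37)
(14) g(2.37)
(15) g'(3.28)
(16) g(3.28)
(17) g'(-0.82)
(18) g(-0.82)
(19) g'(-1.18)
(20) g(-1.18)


(1) = -43.00
(2) = 119.00
(3) = 53.00
(4) = 179.00
(5) = 21.40
(6) = 32.06
(7) = 24.68
(8) = 41.51
(9) = 26.44
(10) = 47.13
(11) = -33.24
(12) = 72.49
(13) = 23.96
(14) = 39.32
(15) = 31.24
(16) = 64.43
(17) = -1.56
(18) = 3.59
(19) = -4.44
(20) = 4.67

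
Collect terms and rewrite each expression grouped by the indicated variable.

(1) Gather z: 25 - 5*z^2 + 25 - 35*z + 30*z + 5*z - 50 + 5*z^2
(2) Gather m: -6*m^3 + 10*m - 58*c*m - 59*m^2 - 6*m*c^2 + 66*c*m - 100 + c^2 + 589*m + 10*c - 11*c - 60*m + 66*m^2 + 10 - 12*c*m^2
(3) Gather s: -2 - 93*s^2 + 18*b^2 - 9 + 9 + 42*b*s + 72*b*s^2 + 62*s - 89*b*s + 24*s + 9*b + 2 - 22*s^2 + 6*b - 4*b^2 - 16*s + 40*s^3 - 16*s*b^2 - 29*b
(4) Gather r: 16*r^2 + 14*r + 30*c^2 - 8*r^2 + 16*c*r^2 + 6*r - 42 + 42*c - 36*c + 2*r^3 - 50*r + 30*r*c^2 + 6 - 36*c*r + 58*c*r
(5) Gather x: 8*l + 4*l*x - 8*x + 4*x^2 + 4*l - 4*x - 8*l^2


(1) = 0
(2) = c^2 - c - 6*m^3 + m^2*(7 - 12*c) + m*(-6*c^2 + 8*c + 539) - 90
(3) = 14*b^2 - 14*b + 40*s^3 + s^2*(72*b - 115) + s*(-16*b^2 - 47*b + 70)
(4) = 30*c^2 + 6*c + 2*r^3 + r^2*(16*c + 8) + r*(30*c^2 + 22*c - 30) - 36
(5) = -8*l^2 + 12*l + 4*x^2 + x*(4*l - 12)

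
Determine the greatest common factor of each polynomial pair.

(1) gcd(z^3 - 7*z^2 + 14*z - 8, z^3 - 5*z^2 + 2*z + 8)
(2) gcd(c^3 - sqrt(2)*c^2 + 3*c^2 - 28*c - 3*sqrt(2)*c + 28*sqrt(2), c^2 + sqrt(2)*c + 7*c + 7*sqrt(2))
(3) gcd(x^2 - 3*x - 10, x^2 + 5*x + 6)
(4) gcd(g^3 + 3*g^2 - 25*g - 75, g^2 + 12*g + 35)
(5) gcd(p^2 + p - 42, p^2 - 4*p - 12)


(1) = gcd((z - 4)*(z - 2)*(z - 1), (z - 4)*(z - 2)*(z + 1)) = z^2 - 6*z + 8
(2) = c + 7
(3) = gcd((x - 5)*(x + 2), (x + 2)*(x + 3)) = x + 2
(4) = g + 5
(5) = gcd((p - 6)*(p + 7), (p - 6)*(p + 2)) = p - 6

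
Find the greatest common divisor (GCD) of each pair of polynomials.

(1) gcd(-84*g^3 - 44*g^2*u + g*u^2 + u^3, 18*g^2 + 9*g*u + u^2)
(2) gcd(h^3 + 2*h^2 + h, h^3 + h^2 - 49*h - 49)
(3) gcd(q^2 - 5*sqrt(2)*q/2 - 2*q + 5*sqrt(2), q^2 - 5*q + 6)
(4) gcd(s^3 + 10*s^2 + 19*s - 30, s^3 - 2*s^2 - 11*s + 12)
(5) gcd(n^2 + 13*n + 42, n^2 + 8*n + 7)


(1) = 6*g + u
(2) = gcd(h*(h + 1)^2, (h - 7)*(h + 1)*(h + 7)) = h + 1
(3) = gcd((q - 2)*(q - 5*sqrt(2)/2), (q - 3)*(q - 2)) = q - 2
(4) = gcd((s - 1)*(s + 5)*(s + 6), (s - 4)*(s - 1)*(s + 3)) = s - 1
(5) = gcd((n + 6)*(n + 7), (n + 1)*(n + 7)) = n + 7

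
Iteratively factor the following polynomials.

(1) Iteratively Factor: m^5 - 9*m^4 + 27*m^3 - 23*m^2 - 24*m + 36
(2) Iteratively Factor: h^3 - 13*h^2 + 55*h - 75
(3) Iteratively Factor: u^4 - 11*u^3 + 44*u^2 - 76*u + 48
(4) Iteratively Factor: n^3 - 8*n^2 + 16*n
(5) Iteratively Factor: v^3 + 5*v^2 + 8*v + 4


(1) = (m - 2)*(m^4 - 7*m^3 + 13*m^2 + 3*m - 18) = (m - 2)*(m + 1)*(m^3 - 8*m^2 + 21*m - 18) = (m - 3)*(m - 2)*(m + 1)*(m^2 - 5*m + 6) = (m - 3)^2*(m - 2)*(m + 1)*(m - 2)
(2) = (h - 3)*(h^2 - 10*h + 25) = (h - 5)*(h - 3)*(h - 5)
(3) = (u - 2)*(u^3 - 9*u^2 + 26*u - 24) = (u - 4)*(u - 2)*(u^2 - 5*u + 6) = (u - 4)*(u - 3)*(u - 2)*(u - 2)
(4) = (n - 4)*(n^2 - 4*n) = n*(n - 4)*(n - 4)
(5) = (v + 1)*(v^2 + 4*v + 4) = (v + 1)*(v + 2)*(v + 2)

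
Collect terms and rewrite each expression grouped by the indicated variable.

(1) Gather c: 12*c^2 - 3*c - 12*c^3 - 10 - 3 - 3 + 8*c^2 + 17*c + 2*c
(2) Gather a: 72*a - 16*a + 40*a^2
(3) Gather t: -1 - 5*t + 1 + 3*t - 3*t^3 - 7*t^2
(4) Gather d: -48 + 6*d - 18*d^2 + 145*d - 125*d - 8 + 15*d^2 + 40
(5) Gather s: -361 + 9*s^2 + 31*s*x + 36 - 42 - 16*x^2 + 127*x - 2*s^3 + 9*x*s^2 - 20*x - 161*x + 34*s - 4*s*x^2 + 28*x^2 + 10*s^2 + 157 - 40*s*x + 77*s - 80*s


(1) = -12*c^3 + 20*c^2 + 16*c - 16
(2) = 40*a^2 + 56*a
(3) = -3*t^3 - 7*t^2 - 2*t
(4) = -3*d^2 + 26*d - 16
(5) = -2*s^3 + s^2*(9*x + 19) + s*(-4*x^2 - 9*x + 31) + 12*x^2 - 54*x - 210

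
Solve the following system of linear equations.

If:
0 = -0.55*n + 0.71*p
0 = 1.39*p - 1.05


Then:
n = 0.98
p = 0.76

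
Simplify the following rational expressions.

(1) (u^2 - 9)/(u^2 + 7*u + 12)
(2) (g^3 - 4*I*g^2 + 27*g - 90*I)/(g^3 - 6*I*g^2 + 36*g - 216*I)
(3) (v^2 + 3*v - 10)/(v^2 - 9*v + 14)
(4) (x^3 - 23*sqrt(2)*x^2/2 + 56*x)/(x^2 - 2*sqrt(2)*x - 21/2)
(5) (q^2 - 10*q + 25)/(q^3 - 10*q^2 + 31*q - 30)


(1) = (u - 3)/(u + 4)
(2) = (g^2 + 2*I*g + 15)/(g^2 + 36)
(3) = (v + 5)/(v - 7)
(4) = (4*x^2 - 32*sqrt(2)*x)/(4*x + 6*sqrt(2))
(5) = (q - 5)/(q^2 - 5*q + 6)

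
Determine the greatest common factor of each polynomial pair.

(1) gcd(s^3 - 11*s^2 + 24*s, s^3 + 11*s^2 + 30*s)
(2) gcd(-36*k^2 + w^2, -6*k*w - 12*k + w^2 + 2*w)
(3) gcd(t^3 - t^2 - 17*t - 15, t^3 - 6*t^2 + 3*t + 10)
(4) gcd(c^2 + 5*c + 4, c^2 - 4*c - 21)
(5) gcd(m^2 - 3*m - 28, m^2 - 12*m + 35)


(1) = gcd(s*(s - 8)*(s - 3), s*(s + 5)*(s + 6)) = s
(2) = -6*k + w
(3) = t^2 - 4*t - 5
(4) = gcd((c + 1)*(c + 4), (c - 7)*(c + 3)) = 1
(5) = m - 7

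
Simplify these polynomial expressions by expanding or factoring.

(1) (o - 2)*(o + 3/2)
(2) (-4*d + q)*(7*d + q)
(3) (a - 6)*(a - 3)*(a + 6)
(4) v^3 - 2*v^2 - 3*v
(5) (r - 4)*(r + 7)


(1) = o^2 - o/2 - 3
(2) = -28*d^2 + 3*d*q + q^2
(3) = a^3 - 3*a^2 - 36*a + 108
(4) = v*(v - 3)*(v + 1)
(5) = r^2 + 3*r - 28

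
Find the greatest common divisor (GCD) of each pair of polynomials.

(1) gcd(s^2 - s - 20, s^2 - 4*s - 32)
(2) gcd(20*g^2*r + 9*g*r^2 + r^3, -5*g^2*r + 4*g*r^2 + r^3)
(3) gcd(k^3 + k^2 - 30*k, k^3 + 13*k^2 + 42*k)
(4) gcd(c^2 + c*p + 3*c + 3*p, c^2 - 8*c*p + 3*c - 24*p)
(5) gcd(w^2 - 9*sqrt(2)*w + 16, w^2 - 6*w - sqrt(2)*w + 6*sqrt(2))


(1) = s + 4
(2) = 5*g*r + r^2
(3) = k^2 + 6*k
(4) = gcd((c + 3)*(c + p), (c + 3)*(c - 8*p)) = c + 3
(5) = gcd((w - 8*sqrt(2))*(w - sqrt(2)), (w - 6)*(w - sqrt(2))) = w - sqrt(2)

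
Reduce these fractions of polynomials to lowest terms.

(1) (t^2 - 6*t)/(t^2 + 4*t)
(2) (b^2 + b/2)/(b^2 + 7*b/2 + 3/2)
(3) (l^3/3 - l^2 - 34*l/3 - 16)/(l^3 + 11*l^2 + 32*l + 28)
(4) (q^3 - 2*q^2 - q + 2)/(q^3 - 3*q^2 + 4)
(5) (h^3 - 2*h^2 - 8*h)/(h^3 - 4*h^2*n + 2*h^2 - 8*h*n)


(1) = (t - 6)/(t + 4)
(2) = b/(b + 3)
(3) = (l^2 - 5*l - 24)/(3*l^2 + 27*l + 42)
(4) = (q - 1)/(q - 2)
(5) = (h - 4)/(h - 4*n)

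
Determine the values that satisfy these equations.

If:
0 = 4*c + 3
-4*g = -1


Then:
c = -3/4
g = 1/4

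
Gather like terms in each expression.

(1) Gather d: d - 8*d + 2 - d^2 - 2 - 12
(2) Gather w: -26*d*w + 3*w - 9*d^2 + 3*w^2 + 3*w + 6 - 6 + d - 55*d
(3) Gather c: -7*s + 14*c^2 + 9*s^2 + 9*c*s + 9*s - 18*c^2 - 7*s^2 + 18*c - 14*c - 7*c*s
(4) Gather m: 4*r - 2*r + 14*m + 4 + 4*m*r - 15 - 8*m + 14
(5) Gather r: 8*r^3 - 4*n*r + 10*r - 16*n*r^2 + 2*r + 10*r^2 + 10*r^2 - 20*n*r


(1) = -d^2 - 7*d - 12
(2) = -9*d^2 - 54*d + 3*w^2 + w*(6 - 26*d)
(3) = -4*c^2 + c*(2*s + 4) + 2*s^2 + 2*s
(4) = m*(4*r + 6) + 2*r + 3
(5) = 8*r^3 + r^2*(20 - 16*n) + r*(12 - 24*n)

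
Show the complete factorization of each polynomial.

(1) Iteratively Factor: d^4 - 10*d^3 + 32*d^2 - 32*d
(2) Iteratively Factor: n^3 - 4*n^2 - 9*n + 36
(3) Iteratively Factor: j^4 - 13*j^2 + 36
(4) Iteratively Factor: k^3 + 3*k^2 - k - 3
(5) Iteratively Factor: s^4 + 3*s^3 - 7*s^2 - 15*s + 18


(1) = (d - 4)*(d^3 - 6*d^2 + 8*d) = (d - 4)^2*(d^2 - 2*d) = d*(d - 4)^2*(d - 2)
(2) = (n + 3)*(n^2 - 7*n + 12) = (n - 4)*(n + 3)*(n - 3)
(3) = (j - 2)*(j^3 + 2*j^2 - 9*j - 18) = (j - 2)*(j + 3)*(j^2 - j - 6) = (j - 3)*(j - 2)*(j + 3)*(j + 2)
(4) = (k + 1)*(k^2 + 2*k - 3) = (k - 1)*(k + 1)*(k + 3)
(5) = (s - 1)*(s^3 + 4*s^2 - 3*s - 18) = (s - 1)*(s + 3)*(s^2 + s - 6) = (s - 1)*(s + 3)^2*(s - 2)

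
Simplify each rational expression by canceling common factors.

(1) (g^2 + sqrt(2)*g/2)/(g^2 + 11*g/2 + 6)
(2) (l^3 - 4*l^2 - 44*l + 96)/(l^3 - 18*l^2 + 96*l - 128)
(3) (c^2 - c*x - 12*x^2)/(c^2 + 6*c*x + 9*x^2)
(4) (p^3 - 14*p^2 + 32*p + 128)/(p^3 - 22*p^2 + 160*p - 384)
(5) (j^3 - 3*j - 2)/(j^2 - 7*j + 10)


(1) = (4*g^2 + 2*sqrt(2)*g)/(4*g^2 + 22*g + 24)
(2) = (l + 6)/(l - 8)
(3) = (c - 4*x)/(c + 3*x)
(4) = (p + 2)/(p - 6)
(5) = (j^2 + 2*j + 1)/(j - 5)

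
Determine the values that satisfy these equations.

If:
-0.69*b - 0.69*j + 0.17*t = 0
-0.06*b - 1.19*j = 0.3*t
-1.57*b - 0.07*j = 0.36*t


Then:
b = 0.00
j = 0.00
t = 0.00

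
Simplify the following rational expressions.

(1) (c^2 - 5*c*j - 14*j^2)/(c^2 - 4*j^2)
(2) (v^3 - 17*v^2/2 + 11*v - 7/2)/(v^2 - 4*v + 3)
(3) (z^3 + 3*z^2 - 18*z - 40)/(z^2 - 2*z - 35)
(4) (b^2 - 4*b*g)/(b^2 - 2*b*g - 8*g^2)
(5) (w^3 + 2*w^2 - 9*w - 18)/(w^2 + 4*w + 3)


(1) = (c - 7*j)/(c - 2*j)
(2) = (2*v^2 - 15*v + 7)/(2*v - 6)
(3) = (z^2 - 2*z - 8)/(z - 7)
(4) = b/(b + 2*g)
(5) = (w^2 - w - 6)/(w + 1)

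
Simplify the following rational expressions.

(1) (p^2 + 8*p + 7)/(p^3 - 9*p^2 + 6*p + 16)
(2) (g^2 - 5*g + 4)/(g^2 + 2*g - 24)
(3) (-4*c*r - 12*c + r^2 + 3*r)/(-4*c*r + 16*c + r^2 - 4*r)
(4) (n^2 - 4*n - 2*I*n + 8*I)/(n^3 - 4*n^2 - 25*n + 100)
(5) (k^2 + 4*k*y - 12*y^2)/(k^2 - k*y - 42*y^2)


(1) = (p + 7)/(p^2 - 10*p + 16)
(2) = (g - 1)/(g + 6)
(3) = (r + 3)/(r - 4)
(4) = (n - 2*I)/(n^2 - 25)
(5) = (-k + 2*y)/(-k + 7*y)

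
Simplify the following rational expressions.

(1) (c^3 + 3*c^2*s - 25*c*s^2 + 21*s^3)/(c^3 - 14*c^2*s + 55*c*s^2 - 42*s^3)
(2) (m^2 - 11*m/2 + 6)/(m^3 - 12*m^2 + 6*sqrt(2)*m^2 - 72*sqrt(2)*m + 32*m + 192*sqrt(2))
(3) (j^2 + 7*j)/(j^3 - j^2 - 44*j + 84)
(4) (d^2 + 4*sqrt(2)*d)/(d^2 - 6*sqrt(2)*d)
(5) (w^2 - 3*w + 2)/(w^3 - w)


(1) = (c^2 + 4*c*s - 21*s^2)/(c^2 - 13*c*s + 42*s^2)
(2) = (2*m - 3)/(2*m^2 + m*(-16 + 12*sqrt(2)) - 96*sqrt(2))
(3) = j/(j^2 - 8*j + 12)
(4) = (d + 4*sqrt(2))/(d - 6*sqrt(2))
(5) = (w - 2)/(w^2 + w)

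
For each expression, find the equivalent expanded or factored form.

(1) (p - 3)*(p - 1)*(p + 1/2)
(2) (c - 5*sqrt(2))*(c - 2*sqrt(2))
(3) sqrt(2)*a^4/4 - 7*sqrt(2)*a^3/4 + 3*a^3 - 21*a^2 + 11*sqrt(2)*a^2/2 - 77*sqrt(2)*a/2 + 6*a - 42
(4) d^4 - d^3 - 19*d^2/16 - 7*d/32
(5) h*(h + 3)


(1) = p^3 - 7*p^2/2 + p + 3/2
(2) = c^2 - 7*sqrt(2)*c + 20
(3) = (a/2 + sqrt(2))*(a - 7)*(a + 3*sqrt(2))*(sqrt(2)*a/2 + 1)
(4) = d*(d - 7/4)*(d + 1/4)*(d + 1/2)
(5) = h^2 + 3*h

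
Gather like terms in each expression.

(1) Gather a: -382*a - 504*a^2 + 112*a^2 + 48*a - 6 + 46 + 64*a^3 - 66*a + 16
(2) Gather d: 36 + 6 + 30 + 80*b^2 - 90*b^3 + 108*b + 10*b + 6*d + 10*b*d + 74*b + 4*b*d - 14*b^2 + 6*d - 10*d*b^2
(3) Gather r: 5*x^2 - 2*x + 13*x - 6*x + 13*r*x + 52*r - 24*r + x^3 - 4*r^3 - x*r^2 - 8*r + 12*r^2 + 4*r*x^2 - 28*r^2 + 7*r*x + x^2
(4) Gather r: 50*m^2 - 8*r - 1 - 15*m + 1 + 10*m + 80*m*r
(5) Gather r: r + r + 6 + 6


(1) = 64*a^3 - 392*a^2 - 400*a + 56
(2) = -90*b^3 + 66*b^2 + 192*b + d*(-10*b^2 + 14*b + 12) + 72
(3) = -4*r^3 + r^2*(-x - 16) + r*(4*x^2 + 20*x + 20) + x^3 + 6*x^2 + 5*x
(4) = 50*m^2 - 5*m + r*(80*m - 8)
(5) = 2*r + 12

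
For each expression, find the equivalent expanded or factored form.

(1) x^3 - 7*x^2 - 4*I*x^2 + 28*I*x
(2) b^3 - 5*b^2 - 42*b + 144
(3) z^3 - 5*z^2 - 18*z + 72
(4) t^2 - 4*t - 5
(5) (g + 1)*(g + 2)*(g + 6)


(1) = x*(x - 7)*(x - 4*I)
(2) = (b - 8)*(b - 3)*(b + 6)
(3) = (z - 6)*(z - 3)*(z + 4)
(4) = (t - 5)*(t + 1)
(5) = g^3 + 9*g^2 + 20*g + 12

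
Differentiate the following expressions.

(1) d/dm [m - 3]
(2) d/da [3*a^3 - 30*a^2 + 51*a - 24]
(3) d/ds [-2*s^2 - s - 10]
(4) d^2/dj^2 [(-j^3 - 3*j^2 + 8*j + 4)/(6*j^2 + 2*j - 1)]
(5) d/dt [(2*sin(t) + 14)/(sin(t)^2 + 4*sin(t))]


(1) = 1
(2) = 9*a^2 - 60*a + 51
(3) = -4*s - 1
(4) = 2*(314*j^3 + 384*j^2 + 285*j + 53)/(216*j^6 + 216*j^5 - 36*j^4 - 64*j^3 + 6*j^2 + 6*j - 1)
(5) = 2*(-14*sin(t) + cos(t)^2 - 29)*cos(t)/((sin(t) + 4)^2*sin(t)^2)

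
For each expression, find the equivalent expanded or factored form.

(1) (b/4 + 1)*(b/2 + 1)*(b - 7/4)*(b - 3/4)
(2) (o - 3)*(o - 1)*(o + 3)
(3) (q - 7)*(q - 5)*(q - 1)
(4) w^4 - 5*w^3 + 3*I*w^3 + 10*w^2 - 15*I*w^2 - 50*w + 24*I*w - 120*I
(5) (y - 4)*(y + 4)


(1) = b^4/8 + 7*b^3/16 - 91*b^2/128 - 97*b/64 + 21/16
(2) = o^3 - o^2 - 9*o + 9
(3) = q^3 - 13*q^2 + 47*q - 35
(4) = (w - 5)*(w - 3*I)*(w + 2*I)*(w + 4*I)
(5) = y^2 - 16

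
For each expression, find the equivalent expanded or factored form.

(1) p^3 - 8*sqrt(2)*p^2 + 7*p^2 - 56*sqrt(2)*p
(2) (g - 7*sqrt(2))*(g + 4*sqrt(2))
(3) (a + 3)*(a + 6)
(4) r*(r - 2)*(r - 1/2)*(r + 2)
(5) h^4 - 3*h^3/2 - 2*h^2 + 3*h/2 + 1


(1) = p*(p + 7)*(p - 8*sqrt(2))
(2) = g^2 - 3*sqrt(2)*g - 56
(3) = a^2 + 9*a + 18
(4) = r^4 - r^3/2 - 4*r^2 + 2*r
(5) = (h - 2)*(h - 1)*(h + 1/2)*(h + 1)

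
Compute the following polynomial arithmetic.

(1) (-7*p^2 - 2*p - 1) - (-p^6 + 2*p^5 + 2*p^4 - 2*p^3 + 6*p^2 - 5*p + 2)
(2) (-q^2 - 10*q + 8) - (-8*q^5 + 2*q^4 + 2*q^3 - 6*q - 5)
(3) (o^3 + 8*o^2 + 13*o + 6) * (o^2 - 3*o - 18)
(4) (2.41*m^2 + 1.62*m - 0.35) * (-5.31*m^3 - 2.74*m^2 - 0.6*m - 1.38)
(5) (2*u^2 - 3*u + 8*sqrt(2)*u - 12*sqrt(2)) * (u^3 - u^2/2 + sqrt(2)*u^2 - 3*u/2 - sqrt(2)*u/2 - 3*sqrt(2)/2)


(1) = p^6 - 2*p^5 - 2*p^4 + 2*p^3 - 13*p^2 + 3*p - 3
(2) = 8*q^5 - 2*q^4 - 2*q^3 - q^2 - 4*q + 13
(3) = o^5 + 5*o^4 - 29*o^3 - 177*o^2 - 252*o - 108
(4) = -12.7971*m^5 - 15.2056*m^4 - 4.0263*m^3 - 3.3388*m^2 - 2.0256*m + 0.483
(5) = 2*u^5 - 4*u^4 + 10*sqrt(2)*u^4 - 20*sqrt(2)*u^3 + 29*u^3/2 - 55*u^2/2 - 15*sqrt(2)*u^2/2 - 12*u + 45*sqrt(2)*u/2 + 36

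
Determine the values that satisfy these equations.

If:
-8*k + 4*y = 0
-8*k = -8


Then:
k = 1
y = 2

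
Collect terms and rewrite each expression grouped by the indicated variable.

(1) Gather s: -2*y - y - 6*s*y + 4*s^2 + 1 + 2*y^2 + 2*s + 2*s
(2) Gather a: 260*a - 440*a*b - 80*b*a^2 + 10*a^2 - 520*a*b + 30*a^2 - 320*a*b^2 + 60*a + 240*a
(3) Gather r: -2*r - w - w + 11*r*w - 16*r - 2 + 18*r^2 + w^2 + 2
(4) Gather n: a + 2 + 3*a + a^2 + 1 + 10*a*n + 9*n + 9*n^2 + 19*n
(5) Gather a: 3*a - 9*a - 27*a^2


(1) = 4*s^2 + s*(4 - 6*y) + 2*y^2 - 3*y + 1
(2) = a^2*(40 - 80*b) + a*(-320*b^2 - 960*b + 560)
(3) = 18*r^2 + r*(11*w - 18) + w^2 - 2*w
(4) = a^2 + 4*a + 9*n^2 + n*(10*a + 28) + 3
(5) = -27*a^2 - 6*a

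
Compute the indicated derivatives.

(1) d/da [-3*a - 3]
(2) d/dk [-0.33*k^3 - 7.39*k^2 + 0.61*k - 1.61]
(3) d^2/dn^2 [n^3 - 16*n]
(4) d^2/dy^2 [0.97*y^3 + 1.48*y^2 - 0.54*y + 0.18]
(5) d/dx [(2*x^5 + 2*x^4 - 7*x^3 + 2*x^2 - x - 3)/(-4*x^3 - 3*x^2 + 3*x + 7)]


(1) = -3
(2) = -0.99*k^2 - 14.78*k + 0.61
(3) = 6*n
(4) = 5.82*y + 2.96
(5) = (-16*x^7 - 26*x^6 + 12*x^5 + 117*x^4 + 6*x^3 - 180*x^2 + 10*x + 2)/(16*x^6 + 24*x^5 - 15*x^4 - 74*x^3 - 33*x^2 + 42*x + 49)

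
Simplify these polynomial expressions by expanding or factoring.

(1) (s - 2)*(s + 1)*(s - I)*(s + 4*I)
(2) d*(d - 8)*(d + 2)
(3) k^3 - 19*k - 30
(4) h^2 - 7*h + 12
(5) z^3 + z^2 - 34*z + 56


(1) = s^4 - s^3 + 3*I*s^3 + 2*s^2 - 3*I*s^2 - 4*s - 6*I*s - 8
(2) = d^3 - 6*d^2 - 16*d
(3) = (k - 5)*(k + 2)*(k + 3)
(4) = (h - 4)*(h - 3)
(5) = (z - 4)*(z - 2)*(z + 7)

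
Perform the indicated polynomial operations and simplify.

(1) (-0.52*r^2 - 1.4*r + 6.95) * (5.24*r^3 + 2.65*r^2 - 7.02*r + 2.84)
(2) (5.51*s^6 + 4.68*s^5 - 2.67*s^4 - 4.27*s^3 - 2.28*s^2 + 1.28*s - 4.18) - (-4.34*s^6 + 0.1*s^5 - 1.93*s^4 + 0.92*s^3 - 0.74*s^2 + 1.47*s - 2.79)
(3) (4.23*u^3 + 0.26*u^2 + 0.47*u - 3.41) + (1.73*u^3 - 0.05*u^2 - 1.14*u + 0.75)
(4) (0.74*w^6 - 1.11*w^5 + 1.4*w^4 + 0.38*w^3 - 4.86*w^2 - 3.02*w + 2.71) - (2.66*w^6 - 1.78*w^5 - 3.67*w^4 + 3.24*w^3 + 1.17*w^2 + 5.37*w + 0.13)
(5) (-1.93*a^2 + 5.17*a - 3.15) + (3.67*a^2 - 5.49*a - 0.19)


(1) = -2.7248*r^5 - 8.714*r^4 + 36.3584*r^3 + 26.7687*r^2 - 52.765*r + 19.738
(2) = 9.85*s^6 + 4.58*s^5 - 0.74*s^4 - 5.19*s^3 - 1.54*s^2 - 0.19*s - 1.39
(3) = 5.96*u^3 + 0.21*u^2 - 0.67*u - 2.66
(4) = -1.92*w^6 + 0.67*w^5 + 5.07*w^4 - 2.86*w^3 - 6.03*w^2 - 8.39*w + 2.58
(5) = 1.74*a^2 - 0.32*a - 3.34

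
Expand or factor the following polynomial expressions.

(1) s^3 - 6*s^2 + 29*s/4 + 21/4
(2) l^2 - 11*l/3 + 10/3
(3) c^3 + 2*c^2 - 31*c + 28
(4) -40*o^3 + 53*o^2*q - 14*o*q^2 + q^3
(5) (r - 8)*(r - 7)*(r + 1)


(1) = (s - 7/2)*(s - 3)*(s + 1/2)
(2) = (l - 2)*(l - 5/3)
(3) = (c - 4)*(c - 1)*(c + 7)
(4) = (-8*o + q)*(-5*o + q)*(-o + q)
(5) = r^3 - 14*r^2 + 41*r + 56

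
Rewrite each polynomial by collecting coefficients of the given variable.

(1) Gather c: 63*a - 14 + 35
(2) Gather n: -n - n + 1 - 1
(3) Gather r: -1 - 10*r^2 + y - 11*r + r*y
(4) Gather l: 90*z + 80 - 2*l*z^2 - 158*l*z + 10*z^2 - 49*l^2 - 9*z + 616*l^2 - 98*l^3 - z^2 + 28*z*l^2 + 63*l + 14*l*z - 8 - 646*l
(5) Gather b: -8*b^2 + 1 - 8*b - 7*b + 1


(1) = 63*a + 21
(2) = -2*n
(3) = -10*r^2 + r*(y - 11) + y - 1
(4) = -98*l^3 + l^2*(28*z + 567) + l*(-2*z^2 - 144*z - 583) + 9*z^2 + 81*z + 72
(5) = -8*b^2 - 15*b + 2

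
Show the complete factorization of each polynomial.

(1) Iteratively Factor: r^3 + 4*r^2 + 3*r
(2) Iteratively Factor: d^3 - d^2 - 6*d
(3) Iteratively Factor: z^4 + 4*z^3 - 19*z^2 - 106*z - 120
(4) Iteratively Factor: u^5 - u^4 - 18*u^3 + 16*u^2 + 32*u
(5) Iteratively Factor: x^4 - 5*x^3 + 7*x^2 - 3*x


(1) = (r + 3)*(r^2 + r) = (r + 1)*(r + 3)*(r)
(2) = (d)*(d^2 - d - 6) = d*(d - 3)*(d + 2)
(3) = (z - 5)*(z^3 + 9*z^2 + 26*z + 24) = (z - 5)*(z + 3)*(z^2 + 6*z + 8) = (z - 5)*(z + 3)*(z + 4)*(z + 2)
(4) = (u - 2)*(u^4 + u^3 - 16*u^2 - 16*u) = (u - 4)*(u - 2)*(u^3 + 5*u^2 + 4*u) = (u - 4)*(u - 2)*(u + 1)*(u^2 + 4*u) = (u - 4)*(u - 2)*(u + 1)*(u + 4)*(u)
(5) = (x - 1)*(x^3 - 4*x^2 + 3*x) = (x - 3)*(x - 1)*(x^2 - x) = (x - 3)*(x - 1)^2*(x)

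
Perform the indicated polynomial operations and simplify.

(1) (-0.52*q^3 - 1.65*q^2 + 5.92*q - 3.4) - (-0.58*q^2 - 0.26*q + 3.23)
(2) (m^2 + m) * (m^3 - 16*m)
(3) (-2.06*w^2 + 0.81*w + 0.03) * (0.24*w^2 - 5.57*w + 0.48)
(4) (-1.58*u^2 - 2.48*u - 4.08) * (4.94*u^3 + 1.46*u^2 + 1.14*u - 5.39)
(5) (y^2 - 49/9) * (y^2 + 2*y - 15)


(1) = -0.52*q^3 - 1.07*q^2 + 6.18*q - 6.63
(2) = m^5 + m^4 - 16*m^3 - 16*m^2
(3) = -0.4944*w^4 + 11.6686*w^3 - 5.4933*w^2 + 0.2217*w + 0.0144
(4) = -7.8052*u^5 - 14.558*u^4 - 25.5772*u^3 - 0.2678*u^2 + 8.716*u + 21.9912
(5) = y^4 + 2*y^3 - 184*y^2/9 - 98*y/9 + 245/3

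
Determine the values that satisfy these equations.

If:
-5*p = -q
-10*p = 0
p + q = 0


Then:
p = 0
q = 0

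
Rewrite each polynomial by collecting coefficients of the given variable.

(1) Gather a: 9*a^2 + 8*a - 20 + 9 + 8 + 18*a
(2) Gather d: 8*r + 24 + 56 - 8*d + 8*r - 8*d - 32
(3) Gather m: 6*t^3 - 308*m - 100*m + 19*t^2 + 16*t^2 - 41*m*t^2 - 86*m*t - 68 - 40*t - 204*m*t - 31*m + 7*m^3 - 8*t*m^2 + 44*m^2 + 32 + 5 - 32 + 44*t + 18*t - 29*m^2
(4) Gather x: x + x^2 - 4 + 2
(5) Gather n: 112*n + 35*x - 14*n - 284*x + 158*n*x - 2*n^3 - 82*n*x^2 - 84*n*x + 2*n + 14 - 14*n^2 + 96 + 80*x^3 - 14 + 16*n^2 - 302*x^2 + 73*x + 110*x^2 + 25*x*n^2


(1) = 9*a^2 + 26*a - 3
(2) = -16*d + 16*r + 48
(3) = 7*m^3 + m^2*(15 - 8*t) + m*(-41*t^2 - 290*t - 439) + 6*t^3 + 35*t^2 + 22*t - 63
(4) = x^2 + x - 2
(5) = -2*n^3 + n^2*(25*x + 2) + n*(-82*x^2 + 74*x + 100) + 80*x^3 - 192*x^2 - 176*x + 96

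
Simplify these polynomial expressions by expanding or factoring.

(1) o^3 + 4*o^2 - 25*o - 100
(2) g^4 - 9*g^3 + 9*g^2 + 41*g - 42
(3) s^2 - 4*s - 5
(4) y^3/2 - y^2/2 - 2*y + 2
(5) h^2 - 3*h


(1) = (o - 5)*(o + 4)*(o + 5)
(2) = (g - 7)*(g - 3)*(g - 1)*(g + 2)
(3) = (s - 5)*(s + 1)
(4) = (y/2 + 1)*(y - 2)*(y - 1)
(5) = h*(h - 3)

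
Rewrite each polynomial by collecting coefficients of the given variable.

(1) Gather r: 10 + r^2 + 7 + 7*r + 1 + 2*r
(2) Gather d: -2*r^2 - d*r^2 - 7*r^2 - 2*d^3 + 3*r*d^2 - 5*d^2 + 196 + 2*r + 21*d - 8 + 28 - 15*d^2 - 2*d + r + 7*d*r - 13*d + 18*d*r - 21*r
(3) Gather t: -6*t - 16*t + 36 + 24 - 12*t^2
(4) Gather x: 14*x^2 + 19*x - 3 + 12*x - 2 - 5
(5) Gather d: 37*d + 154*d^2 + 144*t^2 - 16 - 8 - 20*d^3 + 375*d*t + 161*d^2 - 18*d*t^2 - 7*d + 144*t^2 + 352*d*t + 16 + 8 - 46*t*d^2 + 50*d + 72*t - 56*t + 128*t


(1) = r^2 + 9*r + 18
(2) = -2*d^3 + d^2*(3*r - 20) + d*(-r^2 + 25*r + 6) - 9*r^2 - 18*r + 216
(3) = -12*t^2 - 22*t + 60
(4) = 14*x^2 + 31*x - 10
(5) = -20*d^3 + d^2*(315 - 46*t) + d*(-18*t^2 + 727*t + 80) + 288*t^2 + 144*t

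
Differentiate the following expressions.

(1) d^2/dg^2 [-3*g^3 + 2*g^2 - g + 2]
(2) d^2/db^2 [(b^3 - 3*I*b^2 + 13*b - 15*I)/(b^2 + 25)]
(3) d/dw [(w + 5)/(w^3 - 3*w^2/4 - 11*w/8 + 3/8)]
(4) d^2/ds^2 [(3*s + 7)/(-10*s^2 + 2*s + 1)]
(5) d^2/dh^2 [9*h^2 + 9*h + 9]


(1) = 4 - 18*g
(2) = -24/(b^3 + 15*I*b^2 - 75*b - 125*I)
(3) = 16*(-8*w^3 - 57*w^2 + 30*w + 29)/(64*w^6 - 96*w^5 - 140*w^4 + 180*w^3 + 85*w^2 - 66*w + 9)
(4) = 4*(2*(3*s + 7)*(10*s - 1)^2 + (45*s + 32)*(-10*s^2 + 2*s + 1))/(-10*s^2 + 2*s + 1)^3
(5) = 18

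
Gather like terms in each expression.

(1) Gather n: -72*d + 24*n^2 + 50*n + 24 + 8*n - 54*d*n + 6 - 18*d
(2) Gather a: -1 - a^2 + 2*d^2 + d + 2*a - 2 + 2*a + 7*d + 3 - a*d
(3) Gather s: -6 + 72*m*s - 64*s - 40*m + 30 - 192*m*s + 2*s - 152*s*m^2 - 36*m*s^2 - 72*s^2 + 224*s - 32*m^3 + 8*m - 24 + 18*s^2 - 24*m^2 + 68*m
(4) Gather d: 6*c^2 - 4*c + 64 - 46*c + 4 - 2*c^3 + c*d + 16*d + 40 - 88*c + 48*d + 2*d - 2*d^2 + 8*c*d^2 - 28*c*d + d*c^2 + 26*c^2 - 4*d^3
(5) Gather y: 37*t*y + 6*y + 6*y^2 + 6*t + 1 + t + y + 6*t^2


(1) = -90*d + 24*n^2 + n*(58 - 54*d) + 30
(2) = -a^2 + a*(4 - d) + 2*d^2 + 8*d
(3) = -32*m^3 - 24*m^2 + 36*m + s^2*(-36*m - 54) + s*(-152*m^2 - 120*m + 162)
(4) = -2*c^3 + 32*c^2 - 138*c - 4*d^3 + d^2*(8*c - 2) + d*(c^2 - 27*c + 66) + 108
(5) = 6*t^2 + 7*t + 6*y^2 + y*(37*t + 7) + 1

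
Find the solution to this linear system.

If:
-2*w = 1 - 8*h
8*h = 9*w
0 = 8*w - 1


Then:
No Solution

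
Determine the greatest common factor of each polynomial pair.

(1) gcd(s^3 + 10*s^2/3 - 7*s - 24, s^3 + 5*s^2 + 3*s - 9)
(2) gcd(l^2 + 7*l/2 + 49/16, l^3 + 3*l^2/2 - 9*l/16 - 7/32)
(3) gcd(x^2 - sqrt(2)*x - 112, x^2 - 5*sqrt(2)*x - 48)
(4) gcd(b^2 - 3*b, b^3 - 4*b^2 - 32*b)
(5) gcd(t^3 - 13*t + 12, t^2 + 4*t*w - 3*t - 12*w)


(1) = gcd((s - 8/3)*(s + 3)^2, (s - 1)*(s + 3)^2) = s^2 + 6*s + 9
(2) = gcd((l + 7/4)^2, (l - 1/2)*(l + 1/4)*(l + 7/4)) = l + 7/4
(3) = x - 8*sqrt(2)
(4) = b
(5) = t - 3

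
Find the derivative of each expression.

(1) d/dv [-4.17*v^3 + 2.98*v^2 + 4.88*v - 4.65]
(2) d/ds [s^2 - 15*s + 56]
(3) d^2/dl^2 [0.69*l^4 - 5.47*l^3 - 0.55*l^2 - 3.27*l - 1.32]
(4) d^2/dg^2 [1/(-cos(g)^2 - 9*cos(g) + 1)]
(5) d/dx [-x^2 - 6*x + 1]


(1) = -12.51*v^2 + 5.96*v + 4.88
(2) = 2*s - 15
(3) = 8.28*l^2 - 32.82*l - 1.1
(4) = (4*sin(g)^4 - 87*sin(g)^2 - 99*cos(g)/4 + 27*cos(3*g)/4 - 81)/(-sin(g)^2 + 9*cos(g))^3
(5) = -2*x - 6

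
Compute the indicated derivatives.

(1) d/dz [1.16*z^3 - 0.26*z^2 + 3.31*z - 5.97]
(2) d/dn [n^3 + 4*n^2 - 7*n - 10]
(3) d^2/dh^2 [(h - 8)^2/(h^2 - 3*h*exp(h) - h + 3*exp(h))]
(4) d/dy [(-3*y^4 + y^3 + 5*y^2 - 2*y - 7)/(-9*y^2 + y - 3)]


(1) = 3.48*z^2 - 0.52*z + 3.31
(2) = 3*n^2 + 8*n - 7
(3) = (2*(h - 8)^2*(3*h*exp(h) - 2*h + 1)^2 + (h - 8)*(h^2 - 3*h*exp(h) - h + 3*exp(h))*(12*h*exp(h) - 8*h + (h - 8)*(3*h*exp(h) + 3*exp(h) - 2) + 4) + 2*(h^2 - 3*h*exp(h) - h + 3*exp(h))^2)/(h^2 - 3*h*exp(h) - h + 3*exp(h))^3
(4) = (54*y^5 - 18*y^4 + 38*y^3 - 22*y^2 - 156*y + 13)/(81*y^4 - 18*y^3 + 55*y^2 - 6*y + 9)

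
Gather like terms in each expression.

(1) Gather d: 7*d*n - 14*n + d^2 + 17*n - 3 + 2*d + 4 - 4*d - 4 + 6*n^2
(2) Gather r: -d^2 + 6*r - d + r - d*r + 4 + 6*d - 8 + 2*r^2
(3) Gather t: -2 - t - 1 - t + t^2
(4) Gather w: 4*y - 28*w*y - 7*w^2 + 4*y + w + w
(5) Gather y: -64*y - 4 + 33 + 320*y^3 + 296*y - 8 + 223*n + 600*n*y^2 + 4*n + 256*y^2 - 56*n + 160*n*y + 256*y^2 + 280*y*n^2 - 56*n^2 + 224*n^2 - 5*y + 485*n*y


(1) = d^2 + d*(7*n - 2) + 6*n^2 + 3*n - 3
(2) = -d^2 + 5*d + 2*r^2 + r*(7 - d) - 4
(3) = t^2 - 2*t - 3
(4) = -7*w^2 + w*(2 - 28*y) + 8*y
(5) = 168*n^2 + 171*n + 320*y^3 + y^2*(600*n + 512) + y*(280*n^2 + 645*n + 227) + 21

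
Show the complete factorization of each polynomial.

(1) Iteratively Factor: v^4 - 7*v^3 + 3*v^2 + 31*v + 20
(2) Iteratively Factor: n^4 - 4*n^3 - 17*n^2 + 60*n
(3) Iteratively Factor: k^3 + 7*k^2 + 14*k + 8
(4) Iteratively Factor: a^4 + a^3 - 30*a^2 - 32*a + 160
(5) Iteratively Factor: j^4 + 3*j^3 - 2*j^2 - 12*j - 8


(1) = (v + 1)*(v^3 - 8*v^2 + 11*v + 20) = (v - 5)*(v + 1)*(v^2 - 3*v - 4) = (v - 5)*(v + 1)^2*(v - 4)
(2) = (n - 3)*(n^3 - n^2 - 20*n) = n*(n - 3)*(n^2 - n - 20) = n*(n - 3)*(n + 4)*(n - 5)
(3) = (k + 2)*(k^2 + 5*k + 4) = (k + 2)*(k + 4)*(k + 1)
(4) = (a + 4)*(a^3 - 3*a^2 - 18*a + 40) = (a + 4)^2*(a^2 - 7*a + 10) = (a - 5)*(a + 4)^2*(a - 2)
(5) = (j + 2)*(j^3 + j^2 - 4*j - 4) = (j - 2)*(j + 2)*(j^2 + 3*j + 2) = (j - 2)*(j + 2)^2*(j + 1)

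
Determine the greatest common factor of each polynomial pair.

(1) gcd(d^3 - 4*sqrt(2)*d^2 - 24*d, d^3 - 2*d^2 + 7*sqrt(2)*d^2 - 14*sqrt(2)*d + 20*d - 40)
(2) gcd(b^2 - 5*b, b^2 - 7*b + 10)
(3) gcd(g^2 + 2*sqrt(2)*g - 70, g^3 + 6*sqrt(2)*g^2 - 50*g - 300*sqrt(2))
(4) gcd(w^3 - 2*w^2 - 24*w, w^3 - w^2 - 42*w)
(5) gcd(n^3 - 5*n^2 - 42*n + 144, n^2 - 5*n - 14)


(1) = d + 2*sqrt(2)
(2) = gcd(b*(b - 5), (b - 5)*(b - 2)) = b - 5
(3) = gcd((g - 5*sqrt(2))*(g + 7*sqrt(2)), (g - 5*sqrt(2))*(g + 5*sqrt(2))*(g + 6*sqrt(2))) = g - 5*sqrt(2)
(4) = gcd(w*(w - 6)*(w + 4), w*(w - 7)*(w + 6)) = w
(5) = 1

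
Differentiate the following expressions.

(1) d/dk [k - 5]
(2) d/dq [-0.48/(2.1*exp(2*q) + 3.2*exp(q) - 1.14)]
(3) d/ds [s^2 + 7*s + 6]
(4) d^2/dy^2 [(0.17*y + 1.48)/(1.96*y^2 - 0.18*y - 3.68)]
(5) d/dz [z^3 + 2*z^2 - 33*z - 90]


(1) = 1
(2) = (2.016*exp(q) + 1.536)*exp(q)/(2.1*exp(2*q) + 3.2*exp(q) - 1.14)^2
(3) = 2*s + 7
(4) = ((-1.9992*y - 5.7404)*(-1.96*y^2 + 0.18*y + 3.68) - (0.17*y + 1.48)*(3.92*y - 0.18)*(7.84*y - 0.36))/(-1.96*y^2 + 0.18*y + 3.68)^3
(5) = 3*z^2 + 4*z - 33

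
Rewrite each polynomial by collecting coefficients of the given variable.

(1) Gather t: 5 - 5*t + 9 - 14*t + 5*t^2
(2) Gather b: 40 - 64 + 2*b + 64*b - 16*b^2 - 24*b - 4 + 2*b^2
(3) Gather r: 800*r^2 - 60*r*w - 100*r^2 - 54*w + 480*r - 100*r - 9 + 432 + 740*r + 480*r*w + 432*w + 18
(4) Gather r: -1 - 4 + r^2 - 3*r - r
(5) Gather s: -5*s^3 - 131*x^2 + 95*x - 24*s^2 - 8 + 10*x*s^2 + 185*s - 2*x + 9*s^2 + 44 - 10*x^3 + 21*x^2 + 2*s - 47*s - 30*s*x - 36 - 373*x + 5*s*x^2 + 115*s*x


(1) = 5*t^2 - 19*t + 14
(2) = -14*b^2 + 42*b - 28
(3) = 700*r^2 + r*(420*w + 1120) + 378*w + 441
(4) = r^2 - 4*r - 5
(5) = -5*s^3 + s^2*(10*x - 15) + s*(5*x^2 + 85*x + 140) - 10*x^3 - 110*x^2 - 280*x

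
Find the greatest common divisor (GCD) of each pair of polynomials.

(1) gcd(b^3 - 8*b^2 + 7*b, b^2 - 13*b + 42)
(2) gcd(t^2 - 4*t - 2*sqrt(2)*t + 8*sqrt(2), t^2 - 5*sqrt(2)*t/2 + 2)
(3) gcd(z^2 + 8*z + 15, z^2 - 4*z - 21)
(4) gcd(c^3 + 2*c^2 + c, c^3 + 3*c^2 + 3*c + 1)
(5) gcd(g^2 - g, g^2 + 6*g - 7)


(1) = gcd(b*(b - 7)*(b - 1), (b - 7)*(b - 6)) = b - 7
(2) = t - 2*sqrt(2)
(3) = gcd((z + 3)*(z + 5), (z - 7)*(z + 3)) = z + 3
(4) = gcd(c*(c + 1)^2, (c + 1)^3) = c^2 + 2*c + 1
(5) = gcd(g*(g - 1), (g - 1)*(g + 7)) = g - 1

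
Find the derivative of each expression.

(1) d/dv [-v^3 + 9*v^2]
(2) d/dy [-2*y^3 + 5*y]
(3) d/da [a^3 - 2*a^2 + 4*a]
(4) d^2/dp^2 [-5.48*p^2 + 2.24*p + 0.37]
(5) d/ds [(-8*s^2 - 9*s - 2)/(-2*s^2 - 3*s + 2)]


(1) = 3*v*(6 - v)
(2) = 5 - 6*y^2
(3) = 3*a^2 - 4*a + 4
(4) = -10.9600000000000
(5) = 2*(3*s^2 - 20*s - 12)/(4*s^4 + 12*s^3 + s^2 - 12*s + 4)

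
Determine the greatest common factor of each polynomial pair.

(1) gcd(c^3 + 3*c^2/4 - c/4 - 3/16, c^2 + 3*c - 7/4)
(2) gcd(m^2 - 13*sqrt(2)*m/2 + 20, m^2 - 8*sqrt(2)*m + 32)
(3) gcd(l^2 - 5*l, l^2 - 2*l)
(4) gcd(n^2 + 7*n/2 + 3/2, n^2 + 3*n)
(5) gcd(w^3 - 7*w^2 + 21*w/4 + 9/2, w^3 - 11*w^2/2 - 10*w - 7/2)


(1) = c - 1/2
(2) = m - 4*sqrt(2)
(3) = gcd(l*(l - 5), l*(l - 2)) = l
(4) = gcd((n + 1/2)*(n + 3), n*(n + 3)) = n + 3
(5) = gcd((w - 6)*(w - 3/2)*(w + 1/2), (w - 7)*(w + 1/2)*(w + 1)) = w + 1/2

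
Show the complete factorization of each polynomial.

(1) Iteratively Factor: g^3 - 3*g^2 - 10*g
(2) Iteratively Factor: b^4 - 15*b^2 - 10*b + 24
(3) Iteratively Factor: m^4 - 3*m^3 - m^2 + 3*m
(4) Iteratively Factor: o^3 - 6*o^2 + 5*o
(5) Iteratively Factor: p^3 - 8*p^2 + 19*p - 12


(1) = (g + 2)*(g^2 - 5*g) = g*(g + 2)*(g - 5)
(2) = (b - 1)*(b^3 + b^2 - 14*b - 24) = (b - 1)*(b + 3)*(b^2 - 2*b - 8) = (b - 4)*(b - 1)*(b + 3)*(b + 2)
(3) = (m - 1)*(m^3 - 2*m^2 - 3*m) = (m - 3)*(m - 1)*(m^2 + m) = (m - 3)*(m - 1)*(m + 1)*(m)
(4) = (o - 1)*(o^2 - 5*o) = o*(o - 1)*(o - 5)
(5) = (p - 1)*(p^2 - 7*p + 12) = (p - 4)*(p - 1)*(p - 3)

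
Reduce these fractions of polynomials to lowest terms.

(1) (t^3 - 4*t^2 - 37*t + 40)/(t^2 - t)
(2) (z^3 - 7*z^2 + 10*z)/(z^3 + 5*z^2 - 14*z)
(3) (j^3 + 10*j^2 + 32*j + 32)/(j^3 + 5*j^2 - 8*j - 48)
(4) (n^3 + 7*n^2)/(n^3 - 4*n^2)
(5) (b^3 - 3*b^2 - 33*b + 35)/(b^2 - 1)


(1) = (t^2 - 3*t - 40)/t
(2) = (z - 5)/(z + 7)
(3) = (j + 2)/(j - 3)
(4) = (n + 7)/(n - 4)
(5) = (b^2 - 2*b - 35)/(b + 1)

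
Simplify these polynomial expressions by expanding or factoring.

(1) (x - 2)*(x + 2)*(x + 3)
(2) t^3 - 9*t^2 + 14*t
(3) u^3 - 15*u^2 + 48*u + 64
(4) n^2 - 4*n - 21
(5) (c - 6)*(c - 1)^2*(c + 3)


(1) = x^3 + 3*x^2 - 4*x - 12
(2) = t*(t - 7)*(t - 2)
(3) = (u - 8)^2*(u + 1)
(4) = (n - 7)*(n + 3)
(5) = c^4 - 5*c^3 - 11*c^2 + 33*c - 18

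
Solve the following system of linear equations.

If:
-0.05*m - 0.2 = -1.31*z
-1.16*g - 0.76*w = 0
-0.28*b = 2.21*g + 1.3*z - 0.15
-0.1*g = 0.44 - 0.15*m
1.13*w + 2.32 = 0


Then:
b = -11.47
g = 1.35
m = 3.83
w = -2.05
z = 0.30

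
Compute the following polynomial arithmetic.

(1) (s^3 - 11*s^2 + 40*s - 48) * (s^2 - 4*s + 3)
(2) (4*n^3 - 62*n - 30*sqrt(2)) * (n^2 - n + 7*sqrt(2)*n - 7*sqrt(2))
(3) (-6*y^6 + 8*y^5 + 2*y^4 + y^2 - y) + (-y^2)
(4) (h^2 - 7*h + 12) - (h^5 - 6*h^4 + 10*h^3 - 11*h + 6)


(1) = s^5 - 15*s^4 + 87*s^3 - 241*s^2 + 312*s - 144
(2) = 4*n^5 - 4*n^4 + 28*sqrt(2)*n^4 - 62*n^3 - 28*sqrt(2)*n^3 - 464*sqrt(2)*n^2 + 62*n^2 - 420*n + 464*sqrt(2)*n + 420
(3) = -6*y^6 + 8*y^5 + 2*y^4 - y
(4) = -h^5 + 6*h^4 - 10*h^3 + h^2 + 4*h + 6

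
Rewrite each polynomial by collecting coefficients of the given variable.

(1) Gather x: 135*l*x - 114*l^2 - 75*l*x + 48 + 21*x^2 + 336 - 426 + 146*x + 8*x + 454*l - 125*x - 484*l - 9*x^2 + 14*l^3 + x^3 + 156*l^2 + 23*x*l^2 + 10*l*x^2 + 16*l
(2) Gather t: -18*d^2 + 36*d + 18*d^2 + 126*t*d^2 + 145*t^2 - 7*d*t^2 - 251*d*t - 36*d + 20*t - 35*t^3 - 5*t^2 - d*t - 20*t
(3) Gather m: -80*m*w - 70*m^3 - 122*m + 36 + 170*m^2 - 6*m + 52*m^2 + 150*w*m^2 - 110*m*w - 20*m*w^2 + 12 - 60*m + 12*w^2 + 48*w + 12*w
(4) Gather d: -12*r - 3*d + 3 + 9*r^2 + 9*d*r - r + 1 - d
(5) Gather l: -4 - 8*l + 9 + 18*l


(1) = 14*l^3 + 42*l^2 - 14*l + x^3 + x^2*(10*l + 12) + x*(23*l^2 + 60*l + 29) - 42
(2) = -35*t^3 + t^2*(140 - 7*d) + t*(126*d^2 - 252*d)
(3) = -70*m^3 + m^2*(150*w + 222) + m*(-20*w^2 - 190*w - 188) + 12*w^2 + 60*w + 48
(4) = d*(9*r - 4) + 9*r^2 - 13*r + 4
(5) = 10*l + 5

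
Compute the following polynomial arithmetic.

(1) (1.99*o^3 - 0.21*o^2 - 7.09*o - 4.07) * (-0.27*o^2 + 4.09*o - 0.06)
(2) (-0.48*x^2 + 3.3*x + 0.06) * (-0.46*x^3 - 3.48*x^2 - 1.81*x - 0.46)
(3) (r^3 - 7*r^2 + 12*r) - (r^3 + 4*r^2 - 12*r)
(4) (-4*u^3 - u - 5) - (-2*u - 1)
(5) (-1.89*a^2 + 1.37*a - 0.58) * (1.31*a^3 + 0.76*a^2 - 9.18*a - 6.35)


(1) = -0.5373*o^5 + 8.1958*o^4 + 0.936*o^3 - 27.8866*o^2 - 16.2209*o + 0.2442
(2) = 0.2208*x^5 + 0.1524*x^4 - 10.6428*x^3 - 5.961*x^2 - 1.6266*x - 0.0276
(3) = -11*r^2 + 24*r
(4) = -4*u^3 + u - 4
(5) = -2.4759*a^5 + 0.3583*a^4 + 17.6316*a^3 - 1.0159*a^2 - 3.3751*a + 3.683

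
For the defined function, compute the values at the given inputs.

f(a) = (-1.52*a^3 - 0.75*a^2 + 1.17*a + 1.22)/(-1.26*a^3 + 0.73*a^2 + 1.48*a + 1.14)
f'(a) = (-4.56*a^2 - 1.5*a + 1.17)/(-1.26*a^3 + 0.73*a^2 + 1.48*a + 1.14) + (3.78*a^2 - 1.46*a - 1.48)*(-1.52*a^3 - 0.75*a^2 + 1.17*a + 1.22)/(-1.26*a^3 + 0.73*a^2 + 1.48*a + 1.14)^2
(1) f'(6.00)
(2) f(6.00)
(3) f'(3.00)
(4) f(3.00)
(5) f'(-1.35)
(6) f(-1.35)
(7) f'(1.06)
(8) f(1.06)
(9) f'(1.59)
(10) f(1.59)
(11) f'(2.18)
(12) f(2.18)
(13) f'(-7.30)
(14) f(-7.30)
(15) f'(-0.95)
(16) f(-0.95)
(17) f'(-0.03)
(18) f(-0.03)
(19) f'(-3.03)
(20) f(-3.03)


(1) = -0.06
(2) = 1.47
(3) = -0.51
(4) = 1.97
(5) = -0.27
(6) = 0.56
(7) = -2.79
(8) = -0.10
(9) = -424.32
(10) = -17.98
(11) = -3.04
(12) = 2.98
(13) = -0.02
(14) = 1.05
(15) = 0.09
(16) = 0.50
(17) = -0.31
(18) = 1.08
(19) = -0.10
(20) = 0.86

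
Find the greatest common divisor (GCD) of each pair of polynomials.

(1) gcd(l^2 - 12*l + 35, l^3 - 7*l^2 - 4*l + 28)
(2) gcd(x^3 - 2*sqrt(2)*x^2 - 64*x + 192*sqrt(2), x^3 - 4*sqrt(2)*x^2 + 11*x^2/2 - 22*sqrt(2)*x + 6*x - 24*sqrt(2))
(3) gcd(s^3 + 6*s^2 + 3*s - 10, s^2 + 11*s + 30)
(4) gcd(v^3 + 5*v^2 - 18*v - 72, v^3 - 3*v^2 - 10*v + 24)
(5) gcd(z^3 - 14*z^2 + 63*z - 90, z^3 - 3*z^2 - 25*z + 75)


(1) = l - 7
(2) = x - 4*sqrt(2)
(3) = gcd((s - 1)*(s + 2)*(s + 5), (s + 5)*(s + 6)) = s + 5
(4) = gcd((v - 4)*(v + 3)*(v + 6), (v - 4)*(v - 2)*(v + 3)) = v^2 - v - 12
(5) = gcd((z - 6)*(z - 5)*(z - 3), (z - 5)*(z - 3)*(z + 5)) = z^2 - 8*z + 15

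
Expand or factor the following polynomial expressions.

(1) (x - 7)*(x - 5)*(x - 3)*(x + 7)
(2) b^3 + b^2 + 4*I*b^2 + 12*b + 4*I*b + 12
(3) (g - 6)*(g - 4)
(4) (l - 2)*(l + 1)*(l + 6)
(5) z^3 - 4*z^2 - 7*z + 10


(1) = x^4 - 8*x^3 - 34*x^2 + 392*x - 735
(2) = (b + 1)*(b - 2*I)*(b + 6*I)
(3) = g^2 - 10*g + 24
(4) = l^3 + 5*l^2 - 8*l - 12
(5) = (z - 5)*(z - 1)*(z + 2)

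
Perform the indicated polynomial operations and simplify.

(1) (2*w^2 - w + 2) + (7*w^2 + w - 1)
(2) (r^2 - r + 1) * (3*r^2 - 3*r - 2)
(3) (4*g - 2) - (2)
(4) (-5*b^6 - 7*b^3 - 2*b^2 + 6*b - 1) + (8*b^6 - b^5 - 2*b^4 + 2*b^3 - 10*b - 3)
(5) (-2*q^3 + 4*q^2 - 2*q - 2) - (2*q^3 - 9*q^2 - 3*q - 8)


(1) = 9*w^2 + 1
(2) = 3*r^4 - 6*r^3 + 4*r^2 - r - 2
(3) = 4*g - 4
(4) = 3*b^6 - b^5 - 2*b^4 - 5*b^3 - 2*b^2 - 4*b - 4
(5) = -4*q^3 + 13*q^2 + q + 6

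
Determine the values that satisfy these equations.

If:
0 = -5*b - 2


Then:
b = -2/5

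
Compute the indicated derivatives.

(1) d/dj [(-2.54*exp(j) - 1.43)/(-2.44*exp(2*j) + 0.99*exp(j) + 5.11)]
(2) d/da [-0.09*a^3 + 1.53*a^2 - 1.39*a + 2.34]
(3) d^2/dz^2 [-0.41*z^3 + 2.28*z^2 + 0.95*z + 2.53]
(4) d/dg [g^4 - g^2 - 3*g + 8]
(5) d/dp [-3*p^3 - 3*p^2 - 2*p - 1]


(1) = (-(2.54*exp(j) + 1.43)*(4.88*exp(j) - 0.99) + 6.1976*exp(2*j) - 2.5146*exp(j) - 12.9794)*exp(j)/(-2.44*exp(2*j) + 0.99*exp(j) + 5.11)^2
(2) = -0.27*a^2 + 3.06*a - 1.39
(3) = 4.56 - 2.46*z
(4) = 4*g^3 - 2*g - 3
(5) = -9*p^2 - 6*p - 2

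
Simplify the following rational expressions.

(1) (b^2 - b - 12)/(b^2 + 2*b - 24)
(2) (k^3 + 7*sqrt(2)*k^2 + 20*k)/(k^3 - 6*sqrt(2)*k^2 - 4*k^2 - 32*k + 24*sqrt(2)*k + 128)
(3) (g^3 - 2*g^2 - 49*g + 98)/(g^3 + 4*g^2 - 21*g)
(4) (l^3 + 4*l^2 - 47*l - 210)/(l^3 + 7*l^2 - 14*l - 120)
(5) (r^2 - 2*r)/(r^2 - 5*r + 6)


(1) = (b + 3)/(b + 6)
(2) = (k^2 + 5*sqrt(2)*k)/(k^2 + k*(-8*sqrt(2) - 4) + 32*sqrt(2))
(3) = (g^2 - 9*g + 14)/(g^2 - 3*g)
(4) = (l - 7)/(l - 4)
(5) = r/(r - 3)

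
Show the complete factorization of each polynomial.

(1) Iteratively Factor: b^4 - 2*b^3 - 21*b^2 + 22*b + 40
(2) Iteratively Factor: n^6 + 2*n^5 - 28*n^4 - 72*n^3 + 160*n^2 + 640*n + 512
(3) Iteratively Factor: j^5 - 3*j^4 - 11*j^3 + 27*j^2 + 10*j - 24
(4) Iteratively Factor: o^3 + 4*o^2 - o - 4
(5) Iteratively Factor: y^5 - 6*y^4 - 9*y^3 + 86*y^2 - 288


(1) = (b + 1)*(b^3 - 3*b^2 - 18*b + 40) = (b - 5)*(b + 1)*(b^2 + 2*b - 8) = (b - 5)*(b - 2)*(b + 1)*(b + 4)
(2) = (n - 4)*(n^5 + 6*n^4 - 4*n^3 - 88*n^2 - 192*n - 128) = (n - 4)^2*(n^4 + 10*n^3 + 36*n^2 + 56*n + 32) = (n - 4)^2*(n + 2)*(n^3 + 8*n^2 + 20*n + 16) = (n - 4)^2*(n + 2)*(n + 4)*(n^2 + 4*n + 4) = (n - 4)^2*(n + 2)^2*(n + 4)*(n + 2)
(3) = (j - 2)*(j^4 - j^3 - 13*j^2 + j + 12) = (j - 2)*(j + 1)*(j^3 - 2*j^2 - 11*j + 12) = (j - 4)*(j - 2)*(j + 1)*(j^2 + 2*j - 3) = (j - 4)*(j - 2)*(j + 1)*(j + 3)*(j - 1)
(4) = (o + 4)*(o^2 - 1) = (o + 1)*(o + 4)*(o - 1)
(5) = (y - 3)*(y^4 - 3*y^3 - 18*y^2 + 32*y + 96) = (y - 4)*(y - 3)*(y^3 + y^2 - 14*y - 24) = (y - 4)*(y - 3)*(y + 3)*(y^2 - 2*y - 8) = (y - 4)^2*(y - 3)*(y + 3)*(y + 2)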